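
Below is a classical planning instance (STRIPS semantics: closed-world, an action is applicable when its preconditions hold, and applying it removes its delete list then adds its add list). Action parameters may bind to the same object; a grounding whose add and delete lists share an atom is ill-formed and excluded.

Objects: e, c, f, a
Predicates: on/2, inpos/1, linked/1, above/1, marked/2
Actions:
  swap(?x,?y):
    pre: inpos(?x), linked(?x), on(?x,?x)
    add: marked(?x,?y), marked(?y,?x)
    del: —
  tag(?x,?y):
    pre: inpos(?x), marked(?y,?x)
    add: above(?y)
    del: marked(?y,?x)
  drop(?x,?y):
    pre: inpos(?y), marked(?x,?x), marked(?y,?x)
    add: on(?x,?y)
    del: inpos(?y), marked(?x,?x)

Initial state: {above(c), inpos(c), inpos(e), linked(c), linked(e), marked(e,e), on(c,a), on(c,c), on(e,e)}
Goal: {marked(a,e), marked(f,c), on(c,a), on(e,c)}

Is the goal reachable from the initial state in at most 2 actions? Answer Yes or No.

1. swap(e,c)  →  {above(c), inpos(c), inpos(e), linked(c), linked(e), marked(c,e), marked(e,c), marked(e,e), on(c,a), on(c,c), on(e,e)}
2. swap(e,a)  →  {above(c), inpos(c), inpos(e), linked(c), linked(e), marked(a,e), marked(c,e), marked(e,a), marked(e,c), marked(e,e), on(c,a), on(c,c), on(e,e)}
3. swap(c,f)  →  {above(c), inpos(c), inpos(e), linked(c), linked(e), marked(a,e), marked(c,e), marked(c,f), marked(e,a), marked(e,c), marked(e,e), marked(f,c), on(c,a), on(c,c), on(e,e)}
4. drop(e,c)  →  {above(c), inpos(e), linked(c), linked(e), marked(a,e), marked(c,e), marked(c,f), marked(e,a), marked(e,c), marked(f,c), on(c,a), on(c,c), on(e,c), on(e,e)}
optimal plan length = 4; 4 > 2

No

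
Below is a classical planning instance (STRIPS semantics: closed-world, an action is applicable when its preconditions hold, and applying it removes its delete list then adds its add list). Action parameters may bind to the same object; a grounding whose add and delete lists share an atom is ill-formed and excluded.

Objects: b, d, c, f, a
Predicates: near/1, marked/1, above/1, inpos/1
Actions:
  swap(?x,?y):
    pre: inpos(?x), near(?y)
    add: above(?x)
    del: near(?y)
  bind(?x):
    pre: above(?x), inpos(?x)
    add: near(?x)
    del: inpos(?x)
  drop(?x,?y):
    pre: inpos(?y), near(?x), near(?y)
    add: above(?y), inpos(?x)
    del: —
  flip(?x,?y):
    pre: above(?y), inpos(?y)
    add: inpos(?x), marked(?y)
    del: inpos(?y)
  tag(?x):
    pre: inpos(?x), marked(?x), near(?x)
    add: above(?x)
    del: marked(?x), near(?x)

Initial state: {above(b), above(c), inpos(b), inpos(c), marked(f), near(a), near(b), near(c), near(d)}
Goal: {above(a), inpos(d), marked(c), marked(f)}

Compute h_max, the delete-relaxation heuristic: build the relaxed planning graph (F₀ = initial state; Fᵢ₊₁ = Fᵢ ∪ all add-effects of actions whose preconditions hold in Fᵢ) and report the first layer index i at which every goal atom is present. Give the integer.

F0 = init (9 atoms)
F1 = F0 ∪ {inpos(a), inpos(d), inpos(f), marked(b), marked(c)}  (14 atoms)
F2 = F1 ∪ {above(a), above(d), above(f)}  (17 atoms)
goal ⊆ F2  ⇒  h_max = 2

2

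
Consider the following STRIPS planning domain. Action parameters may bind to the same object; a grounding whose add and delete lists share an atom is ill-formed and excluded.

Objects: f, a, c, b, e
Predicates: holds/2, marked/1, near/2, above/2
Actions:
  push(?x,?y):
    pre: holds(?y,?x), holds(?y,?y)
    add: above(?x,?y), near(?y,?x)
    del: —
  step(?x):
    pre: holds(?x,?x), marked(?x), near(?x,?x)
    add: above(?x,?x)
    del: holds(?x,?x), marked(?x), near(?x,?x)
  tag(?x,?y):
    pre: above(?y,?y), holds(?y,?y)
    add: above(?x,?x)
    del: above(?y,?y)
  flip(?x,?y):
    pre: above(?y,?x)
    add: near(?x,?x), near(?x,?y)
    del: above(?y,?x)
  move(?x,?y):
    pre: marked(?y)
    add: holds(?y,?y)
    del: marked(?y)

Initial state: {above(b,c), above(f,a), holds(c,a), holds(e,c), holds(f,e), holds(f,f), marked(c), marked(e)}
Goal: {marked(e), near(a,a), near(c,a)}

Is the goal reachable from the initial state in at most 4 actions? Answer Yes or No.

1. flip(a,f)  →  {above(b,c), holds(c,a), holds(e,c), holds(f,e), holds(f,f), marked(c), marked(e), near(a,a), near(a,f)}
2. move(f,c)  →  {above(b,c), holds(c,a), holds(c,c), holds(e,c), holds(f,e), holds(f,f), marked(e), near(a,a), near(a,f)}
3. push(a,c)  →  {above(a,c), above(b,c), holds(c,a), holds(c,c), holds(e,c), holds(f,e), holds(f,f), marked(e), near(a,a), near(a,f), near(c,a)}
optimal plan length = 3; 3 ≤ 4

Yes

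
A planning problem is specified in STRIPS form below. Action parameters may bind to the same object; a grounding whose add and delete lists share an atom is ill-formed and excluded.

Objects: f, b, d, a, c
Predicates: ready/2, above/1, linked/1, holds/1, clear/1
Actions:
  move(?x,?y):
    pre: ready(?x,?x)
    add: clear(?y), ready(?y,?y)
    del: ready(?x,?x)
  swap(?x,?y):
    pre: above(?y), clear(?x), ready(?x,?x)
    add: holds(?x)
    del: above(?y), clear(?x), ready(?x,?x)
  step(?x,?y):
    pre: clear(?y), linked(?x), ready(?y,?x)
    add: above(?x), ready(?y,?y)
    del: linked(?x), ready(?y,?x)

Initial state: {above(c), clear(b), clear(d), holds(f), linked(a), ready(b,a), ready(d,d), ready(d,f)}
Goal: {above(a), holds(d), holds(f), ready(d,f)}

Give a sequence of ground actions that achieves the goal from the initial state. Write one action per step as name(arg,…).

1. swap(d,c)  →  {clear(b), holds(d), holds(f), linked(a), ready(b,a), ready(d,f)}
2. step(a,b)  →  {above(a), clear(b), holds(d), holds(f), ready(b,b), ready(d,f)}

swap(d,c); step(a,b)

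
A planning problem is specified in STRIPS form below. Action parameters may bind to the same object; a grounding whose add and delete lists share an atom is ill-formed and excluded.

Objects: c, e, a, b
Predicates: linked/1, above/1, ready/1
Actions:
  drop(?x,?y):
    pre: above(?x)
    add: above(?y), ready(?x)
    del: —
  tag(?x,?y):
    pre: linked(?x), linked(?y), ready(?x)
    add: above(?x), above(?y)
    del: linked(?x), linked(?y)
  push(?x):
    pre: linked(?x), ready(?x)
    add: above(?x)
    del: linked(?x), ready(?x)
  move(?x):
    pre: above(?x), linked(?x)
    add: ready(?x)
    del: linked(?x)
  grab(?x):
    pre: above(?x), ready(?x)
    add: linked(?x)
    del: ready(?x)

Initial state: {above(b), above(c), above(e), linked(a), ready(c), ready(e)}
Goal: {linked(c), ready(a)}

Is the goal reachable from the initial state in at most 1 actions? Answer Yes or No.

No

1. drop(c,a)  →  {above(a), above(b), above(c), above(e), linked(a), ready(c), ready(e)}
2. drop(a,c)  →  {above(a), above(b), above(c), above(e), linked(a), ready(a), ready(c), ready(e)}
3. grab(c)  →  {above(a), above(b), above(c), above(e), linked(a), linked(c), ready(a), ready(e)}
optimal plan length = 3; 3 > 1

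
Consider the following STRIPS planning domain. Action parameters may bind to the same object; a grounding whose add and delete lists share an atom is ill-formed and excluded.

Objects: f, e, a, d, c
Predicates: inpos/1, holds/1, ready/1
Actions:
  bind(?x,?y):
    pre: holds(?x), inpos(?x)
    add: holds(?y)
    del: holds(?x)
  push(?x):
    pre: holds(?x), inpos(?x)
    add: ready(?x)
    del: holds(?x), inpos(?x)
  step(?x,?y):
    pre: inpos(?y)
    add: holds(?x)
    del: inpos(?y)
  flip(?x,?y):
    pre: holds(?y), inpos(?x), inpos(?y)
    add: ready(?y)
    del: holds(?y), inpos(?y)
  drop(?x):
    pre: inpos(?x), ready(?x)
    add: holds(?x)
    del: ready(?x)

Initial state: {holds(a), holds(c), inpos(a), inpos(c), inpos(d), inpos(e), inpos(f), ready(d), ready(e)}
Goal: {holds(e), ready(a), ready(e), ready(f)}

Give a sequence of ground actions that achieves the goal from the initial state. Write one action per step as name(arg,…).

bind(c,f); push(f); push(a); step(e,e)

1. bind(c,f)  →  {holds(a), holds(f), inpos(a), inpos(c), inpos(d), inpos(e), inpos(f), ready(d), ready(e)}
2. push(f)  →  {holds(a), inpos(a), inpos(c), inpos(d), inpos(e), ready(d), ready(e), ready(f)}
3. push(a)  →  {inpos(c), inpos(d), inpos(e), ready(a), ready(d), ready(e), ready(f)}
4. step(e,e)  →  {holds(e), inpos(c), inpos(d), ready(a), ready(d), ready(e), ready(f)}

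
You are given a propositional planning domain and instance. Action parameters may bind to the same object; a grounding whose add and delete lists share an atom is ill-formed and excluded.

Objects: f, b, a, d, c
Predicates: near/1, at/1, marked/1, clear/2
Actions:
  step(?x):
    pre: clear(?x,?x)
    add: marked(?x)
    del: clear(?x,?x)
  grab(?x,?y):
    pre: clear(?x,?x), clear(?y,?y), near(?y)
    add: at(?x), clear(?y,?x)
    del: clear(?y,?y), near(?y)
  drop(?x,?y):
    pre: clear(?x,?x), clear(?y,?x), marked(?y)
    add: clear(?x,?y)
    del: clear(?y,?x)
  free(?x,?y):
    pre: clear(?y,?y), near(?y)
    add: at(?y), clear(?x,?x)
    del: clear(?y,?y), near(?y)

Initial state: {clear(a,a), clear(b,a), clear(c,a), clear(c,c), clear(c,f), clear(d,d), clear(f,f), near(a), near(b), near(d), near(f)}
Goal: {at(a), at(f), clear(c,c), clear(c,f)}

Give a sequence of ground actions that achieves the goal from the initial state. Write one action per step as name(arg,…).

1. grab(f,d)  →  {at(f), clear(a,a), clear(b,a), clear(c,a), clear(c,c), clear(c,f), clear(d,f), clear(f,f), near(a), near(b), near(f)}
2. grab(a,f)  →  {at(a), at(f), clear(a,a), clear(b,a), clear(c,a), clear(c,c), clear(c,f), clear(d,f), clear(f,a), near(a), near(b)}

grab(f,d); grab(a,f)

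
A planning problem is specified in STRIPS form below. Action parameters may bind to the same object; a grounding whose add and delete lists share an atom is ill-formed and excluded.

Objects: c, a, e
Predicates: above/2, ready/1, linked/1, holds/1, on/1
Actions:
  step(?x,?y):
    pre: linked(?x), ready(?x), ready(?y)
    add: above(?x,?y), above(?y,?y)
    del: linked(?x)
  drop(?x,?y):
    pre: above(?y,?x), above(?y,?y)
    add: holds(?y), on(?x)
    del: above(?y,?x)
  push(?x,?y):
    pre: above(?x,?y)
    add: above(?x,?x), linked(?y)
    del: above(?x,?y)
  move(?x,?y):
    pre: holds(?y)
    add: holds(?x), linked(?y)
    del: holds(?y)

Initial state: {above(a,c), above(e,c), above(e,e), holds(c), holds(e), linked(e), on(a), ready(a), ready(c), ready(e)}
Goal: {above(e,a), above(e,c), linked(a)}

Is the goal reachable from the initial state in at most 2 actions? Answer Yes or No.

1. step(e,a)  →  {above(a,a), above(a,c), above(e,a), above(e,c), above(e,e), holds(c), holds(e), on(a), ready(a), ready(c), ready(e)}
2. drop(c,a)  →  {above(a,a), above(e,a), above(e,c), above(e,e), holds(a), holds(c), holds(e), on(a), on(c), ready(a), ready(c), ready(e)}
3. move(c,a)  →  {above(a,a), above(e,a), above(e,c), above(e,e), holds(c), holds(e), linked(a), on(a), on(c), ready(a), ready(c), ready(e)}
optimal plan length = 3; 3 > 2

No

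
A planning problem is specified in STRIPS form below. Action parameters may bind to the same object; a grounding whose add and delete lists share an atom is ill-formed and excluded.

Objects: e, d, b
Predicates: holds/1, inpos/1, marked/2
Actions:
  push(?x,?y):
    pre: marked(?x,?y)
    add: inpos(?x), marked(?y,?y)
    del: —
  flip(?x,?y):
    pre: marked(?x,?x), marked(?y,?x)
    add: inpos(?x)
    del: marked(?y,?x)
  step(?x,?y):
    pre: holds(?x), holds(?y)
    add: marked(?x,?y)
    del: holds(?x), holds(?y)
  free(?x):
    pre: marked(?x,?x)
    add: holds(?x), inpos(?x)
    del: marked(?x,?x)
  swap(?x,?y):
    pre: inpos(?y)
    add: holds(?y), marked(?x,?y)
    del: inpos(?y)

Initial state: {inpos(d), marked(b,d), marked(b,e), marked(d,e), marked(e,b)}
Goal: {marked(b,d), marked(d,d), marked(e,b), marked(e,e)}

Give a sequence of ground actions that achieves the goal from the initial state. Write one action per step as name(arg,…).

1. push(d,e)  →  {inpos(d), marked(b,d), marked(b,e), marked(d,e), marked(e,b), marked(e,e)}
2. push(b,d)  →  {inpos(b), inpos(d), marked(b,d), marked(b,e), marked(d,d), marked(d,e), marked(e,b), marked(e,e)}

push(d,e); push(b,d)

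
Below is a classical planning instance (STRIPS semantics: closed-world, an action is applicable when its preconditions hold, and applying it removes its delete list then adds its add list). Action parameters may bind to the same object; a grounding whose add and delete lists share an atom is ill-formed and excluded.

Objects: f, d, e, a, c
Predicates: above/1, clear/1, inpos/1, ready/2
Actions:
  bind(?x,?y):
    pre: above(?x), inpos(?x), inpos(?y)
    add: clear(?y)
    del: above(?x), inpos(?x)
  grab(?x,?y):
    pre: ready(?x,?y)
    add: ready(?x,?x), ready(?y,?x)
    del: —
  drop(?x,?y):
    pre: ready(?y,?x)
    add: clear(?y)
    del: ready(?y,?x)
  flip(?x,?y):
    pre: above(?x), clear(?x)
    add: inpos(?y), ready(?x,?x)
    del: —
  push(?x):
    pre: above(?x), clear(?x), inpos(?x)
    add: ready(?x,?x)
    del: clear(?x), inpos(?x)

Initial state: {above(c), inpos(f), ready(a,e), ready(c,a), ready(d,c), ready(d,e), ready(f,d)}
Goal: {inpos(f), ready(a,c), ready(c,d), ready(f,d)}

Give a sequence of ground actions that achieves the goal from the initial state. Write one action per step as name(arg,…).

grab(d,c); grab(c,a)

1. grab(d,c)  →  {above(c), inpos(f), ready(a,e), ready(c,a), ready(c,d), ready(d,c), ready(d,d), ready(d,e), ready(f,d)}
2. grab(c,a)  →  {above(c), inpos(f), ready(a,c), ready(a,e), ready(c,a), ready(c,c), ready(c,d), ready(d,c), ready(d,d), ready(d,e), ready(f,d)}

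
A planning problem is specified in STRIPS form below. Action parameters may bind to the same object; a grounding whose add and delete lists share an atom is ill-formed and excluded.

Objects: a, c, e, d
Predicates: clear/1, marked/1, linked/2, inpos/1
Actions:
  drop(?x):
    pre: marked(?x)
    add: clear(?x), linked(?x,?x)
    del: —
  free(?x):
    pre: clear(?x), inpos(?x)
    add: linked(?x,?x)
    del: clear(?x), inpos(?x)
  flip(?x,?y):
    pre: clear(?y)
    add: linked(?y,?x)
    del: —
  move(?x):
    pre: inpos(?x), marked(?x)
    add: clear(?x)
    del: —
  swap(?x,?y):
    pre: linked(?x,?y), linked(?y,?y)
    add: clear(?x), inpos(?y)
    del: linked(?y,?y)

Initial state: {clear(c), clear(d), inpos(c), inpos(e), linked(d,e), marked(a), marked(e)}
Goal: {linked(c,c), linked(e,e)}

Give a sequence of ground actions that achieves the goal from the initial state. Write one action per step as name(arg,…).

drop(e); free(c)

1. drop(e)  →  {clear(c), clear(d), clear(e), inpos(c), inpos(e), linked(d,e), linked(e,e), marked(a), marked(e)}
2. free(c)  →  {clear(d), clear(e), inpos(e), linked(c,c), linked(d,e), linked(e,e), marked(a), marked(e)}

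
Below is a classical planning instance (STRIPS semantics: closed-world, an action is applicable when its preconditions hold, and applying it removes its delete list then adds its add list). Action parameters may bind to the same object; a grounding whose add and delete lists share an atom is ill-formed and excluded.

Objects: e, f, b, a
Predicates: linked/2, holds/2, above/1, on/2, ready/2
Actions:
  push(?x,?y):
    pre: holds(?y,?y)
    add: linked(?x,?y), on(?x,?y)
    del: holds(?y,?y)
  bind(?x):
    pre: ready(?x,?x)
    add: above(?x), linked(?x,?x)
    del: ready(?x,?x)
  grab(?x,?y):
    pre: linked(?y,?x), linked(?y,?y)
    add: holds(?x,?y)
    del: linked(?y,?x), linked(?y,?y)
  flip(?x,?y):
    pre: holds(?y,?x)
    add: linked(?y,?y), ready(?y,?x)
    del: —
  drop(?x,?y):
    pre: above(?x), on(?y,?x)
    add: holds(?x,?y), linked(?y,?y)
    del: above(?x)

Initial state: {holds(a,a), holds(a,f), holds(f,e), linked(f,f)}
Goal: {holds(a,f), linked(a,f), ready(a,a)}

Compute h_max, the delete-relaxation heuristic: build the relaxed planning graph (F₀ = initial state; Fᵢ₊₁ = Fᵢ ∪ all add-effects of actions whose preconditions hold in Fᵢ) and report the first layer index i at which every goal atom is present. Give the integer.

2

F0 = init (4 atoms)
F1 = F0 ∪ {holds(f,f), linked(a,a), linked(b,a), linked(e,a), linked(f,a), on(a,a), on(b,a), on(e,a), on(f,a), ready(a,a), ready(a,f), ready(f,e)}  (16 atoms)
F2 = F1 ∪ {above(a), linked(a,f), linked(b,f), linked(e,f), on(a,f), on(b,f), on(e,f), on(f,f), ready(f,f)}  (25 atoms)
goal ⊆ F2  ⇒  h_max = 2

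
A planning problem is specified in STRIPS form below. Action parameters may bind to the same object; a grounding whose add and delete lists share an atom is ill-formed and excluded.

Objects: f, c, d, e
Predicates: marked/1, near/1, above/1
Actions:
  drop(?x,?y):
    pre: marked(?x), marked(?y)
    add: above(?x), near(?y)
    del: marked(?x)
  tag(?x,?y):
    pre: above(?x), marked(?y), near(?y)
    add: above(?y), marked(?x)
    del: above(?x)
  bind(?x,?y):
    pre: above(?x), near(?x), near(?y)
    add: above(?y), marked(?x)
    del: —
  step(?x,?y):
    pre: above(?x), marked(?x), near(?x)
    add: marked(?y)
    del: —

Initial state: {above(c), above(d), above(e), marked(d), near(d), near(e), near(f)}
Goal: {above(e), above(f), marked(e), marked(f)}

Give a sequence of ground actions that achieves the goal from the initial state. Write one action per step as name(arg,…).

1. bind(e,f)  →  {above(c), above(d), above(e), above(f), marked(d), marked(e), near(d), near(e), near(f)}
2. bind(f,f)  →  {above(c), above(d), above(e), above(f), marked(d), marked(e), marked(f), near(d), near(e), near(f)}

bind(e,f); bind(f,f)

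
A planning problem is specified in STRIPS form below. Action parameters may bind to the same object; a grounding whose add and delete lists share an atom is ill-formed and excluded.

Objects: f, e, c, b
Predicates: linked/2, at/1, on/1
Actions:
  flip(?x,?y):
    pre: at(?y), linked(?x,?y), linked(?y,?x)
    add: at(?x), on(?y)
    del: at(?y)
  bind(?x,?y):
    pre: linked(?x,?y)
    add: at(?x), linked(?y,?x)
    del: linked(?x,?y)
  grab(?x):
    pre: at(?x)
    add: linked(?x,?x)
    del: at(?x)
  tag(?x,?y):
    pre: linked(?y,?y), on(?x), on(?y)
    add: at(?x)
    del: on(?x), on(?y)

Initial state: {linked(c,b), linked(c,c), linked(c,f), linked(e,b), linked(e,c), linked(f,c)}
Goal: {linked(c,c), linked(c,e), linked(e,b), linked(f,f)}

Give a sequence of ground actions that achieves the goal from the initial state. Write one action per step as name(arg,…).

1. bind(f,c)  →  {at(f), linked(c,b), linked(c,c), linked(c,f), linked(e,b), linked(e,c)}
2. bind(e,c)  →  {at(e), at(f), linked(c,b), linked(c,c), linked(c,e), linked(c,f), linked(e,b)}
3. grab(f)  →  {at(e), linked(c,b), linked(c,c), linked(c,e), linked(c,f), linked(e,b), linked(f,f)}

bind(f,c); bind(e,c); grab(f)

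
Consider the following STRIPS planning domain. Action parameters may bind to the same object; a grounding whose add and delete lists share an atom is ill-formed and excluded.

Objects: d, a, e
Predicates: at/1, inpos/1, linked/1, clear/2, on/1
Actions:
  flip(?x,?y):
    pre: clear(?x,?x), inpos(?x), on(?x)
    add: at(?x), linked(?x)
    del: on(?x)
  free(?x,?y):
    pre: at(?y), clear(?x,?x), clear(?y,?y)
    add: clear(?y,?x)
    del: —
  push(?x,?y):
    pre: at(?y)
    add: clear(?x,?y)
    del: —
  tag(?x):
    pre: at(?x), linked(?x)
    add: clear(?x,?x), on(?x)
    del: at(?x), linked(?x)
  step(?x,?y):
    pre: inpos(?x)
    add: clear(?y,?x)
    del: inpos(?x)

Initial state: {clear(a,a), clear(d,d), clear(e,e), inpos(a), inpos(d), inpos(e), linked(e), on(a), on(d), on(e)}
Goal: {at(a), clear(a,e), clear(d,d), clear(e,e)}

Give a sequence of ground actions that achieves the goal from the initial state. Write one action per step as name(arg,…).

flip(a,d); free(e,a)

1. flip(a,d)  →  {at(a), clear(a,a), clear(d,d), clear(e,e), inpos(a), inpos(d), inpos(e), linked(a), linked(e), on(d), on(e)}
2. free(e,a)  →  {at(a), clear(a,a), clear(a,e), clear(d,d), clear(e,e), inpos(a), inpos(d), inpos(e), linked(a), linked(e), on(d), on(e)}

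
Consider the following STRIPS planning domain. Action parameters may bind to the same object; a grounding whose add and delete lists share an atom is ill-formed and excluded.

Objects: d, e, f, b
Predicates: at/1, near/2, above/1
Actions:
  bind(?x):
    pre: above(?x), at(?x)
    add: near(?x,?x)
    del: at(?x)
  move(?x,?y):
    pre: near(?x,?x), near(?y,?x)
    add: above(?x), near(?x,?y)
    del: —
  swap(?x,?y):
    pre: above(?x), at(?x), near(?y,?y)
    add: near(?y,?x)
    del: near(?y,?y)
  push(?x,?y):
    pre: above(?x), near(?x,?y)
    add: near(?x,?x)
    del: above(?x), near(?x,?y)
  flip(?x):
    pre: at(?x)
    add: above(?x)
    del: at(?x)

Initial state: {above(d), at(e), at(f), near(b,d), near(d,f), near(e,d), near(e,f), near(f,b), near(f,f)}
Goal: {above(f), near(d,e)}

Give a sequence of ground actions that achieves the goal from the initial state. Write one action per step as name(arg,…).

move(f,d); push(d,f); move(d,e)

1. move(f,d)  →  {above(d), above(f), at(e), at(f), near(b,d), near(d,f), near(e,d), near(e,f), near(f,b), near(f,d), near(f,f)}
2. push(d,f)  →  {above(f), at(e), at(f), near(b,d), near(d,d), near(e,d), near(e,f), near(f,b), near(f,d), near(f,f)}
3. move(d,e)  →  {above(d), above(f), at(e), at(f), near(b,d), near(d,d), near(d,e), near(e,d), near(e,f), near(f,b), near(f,d), near(f,f)}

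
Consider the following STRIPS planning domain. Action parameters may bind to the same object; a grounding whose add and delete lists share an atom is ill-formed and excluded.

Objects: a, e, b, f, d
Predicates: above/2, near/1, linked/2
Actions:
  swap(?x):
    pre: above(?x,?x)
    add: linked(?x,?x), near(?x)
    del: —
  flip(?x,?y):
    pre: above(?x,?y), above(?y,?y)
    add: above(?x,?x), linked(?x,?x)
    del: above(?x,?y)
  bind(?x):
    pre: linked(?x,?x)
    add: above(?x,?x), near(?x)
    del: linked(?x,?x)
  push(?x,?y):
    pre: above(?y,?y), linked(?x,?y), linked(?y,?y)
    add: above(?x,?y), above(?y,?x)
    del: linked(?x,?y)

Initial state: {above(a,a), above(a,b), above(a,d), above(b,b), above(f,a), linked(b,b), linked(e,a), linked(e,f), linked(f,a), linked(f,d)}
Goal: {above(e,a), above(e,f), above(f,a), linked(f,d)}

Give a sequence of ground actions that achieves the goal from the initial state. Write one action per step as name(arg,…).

swap(a); flip(f,a); push(e,a); push(e,f); push(f,a)

1. swap(a)  →  {above(a,a), above(a,b), above(a,d), above(b,b), above(f,a), linked(a,a), linked(b,b), linked(e,a), linked(e,f), linked(f,a), linked(f,d), near(a)}
2. flip(f,a)  →  {above(a,a), above(a,b), above(a,d), above(b,b), above(f,f), linked(a,a), linked(b,b), linked(e,a), linked(e,f), linked(f,a), linked(f,d), linked(f,f), near(a)}
3. push(e,a)  →  {above(a,a), above(a,b), above(a,d), above(a,e), above(b,b), above(e,a), above(f,f), linked(a,a), linked(b,b), linked(e,f), linked(f,a), linked(f,d), linked(f,f), near(a)}
4. push(e,f)  →  {above(a,a), above(a,b), above(a,d), above(a,e), above(b,b), above(e,a), above(e,f), above(f,e), above(f,f), linked(a,a), linked(b,b), linked(f,a), linked(f,d), linked(f,f), near(a)}
5. push(f,a)  →  {above(a,a), above(a,b), above(a,d), above(a,e), above(a,f), above(b,b), above(e,a), above(e,f), above(f,a), above(f,e), above(f,f), linked(a,a), linked(b,b), linked(f,d), linked(f,f), near(a)}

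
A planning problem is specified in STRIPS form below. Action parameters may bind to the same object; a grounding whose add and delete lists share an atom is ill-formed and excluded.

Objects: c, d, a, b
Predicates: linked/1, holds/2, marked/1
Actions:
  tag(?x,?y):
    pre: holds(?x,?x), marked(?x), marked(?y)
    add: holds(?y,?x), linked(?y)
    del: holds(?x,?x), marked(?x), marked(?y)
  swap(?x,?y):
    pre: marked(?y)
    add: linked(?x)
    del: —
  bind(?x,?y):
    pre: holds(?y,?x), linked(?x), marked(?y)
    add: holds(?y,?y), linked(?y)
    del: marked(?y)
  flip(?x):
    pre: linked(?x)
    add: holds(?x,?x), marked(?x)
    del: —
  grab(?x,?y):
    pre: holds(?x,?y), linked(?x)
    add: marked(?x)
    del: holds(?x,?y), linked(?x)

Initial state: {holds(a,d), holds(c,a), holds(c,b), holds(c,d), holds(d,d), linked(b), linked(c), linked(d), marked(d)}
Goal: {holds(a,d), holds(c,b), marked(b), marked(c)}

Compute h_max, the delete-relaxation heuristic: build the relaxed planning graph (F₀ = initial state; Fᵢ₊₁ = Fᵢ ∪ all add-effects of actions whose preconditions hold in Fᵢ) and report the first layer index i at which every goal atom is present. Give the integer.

F0 = init (9 atoms)
F1 = F0 ∪ {holds(b,b), holds(c,c), linked(a), marked(b), marked(c)}  (14 atoms)
goal ⊆ F1  ⇒  h_max = 1

1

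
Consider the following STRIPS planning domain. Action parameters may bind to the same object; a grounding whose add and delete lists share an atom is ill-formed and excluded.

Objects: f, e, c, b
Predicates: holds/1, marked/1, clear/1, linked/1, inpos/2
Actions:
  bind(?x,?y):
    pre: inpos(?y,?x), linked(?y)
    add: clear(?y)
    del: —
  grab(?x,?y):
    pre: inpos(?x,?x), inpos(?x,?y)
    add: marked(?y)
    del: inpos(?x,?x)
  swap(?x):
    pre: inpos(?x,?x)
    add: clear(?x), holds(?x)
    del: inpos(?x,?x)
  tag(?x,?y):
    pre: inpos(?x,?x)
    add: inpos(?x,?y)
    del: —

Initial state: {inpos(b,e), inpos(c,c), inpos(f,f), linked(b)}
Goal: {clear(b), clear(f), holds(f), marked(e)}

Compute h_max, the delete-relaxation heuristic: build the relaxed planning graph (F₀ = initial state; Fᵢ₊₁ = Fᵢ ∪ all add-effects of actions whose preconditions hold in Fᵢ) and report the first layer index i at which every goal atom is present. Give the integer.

2

F0 = init (4 atoms)
F1 = F0 ∪ {clear(b), clear(c), clear(f), holds(c), holds(f), inpos(c,b), inpos(c,e), inpos(c,f), inpos(f,b), inpos(f,c), inpos(f,e), marked(c), marked(f)}  (17 atoms)
F2 = F1 ∪ {marked(b), marked(e)}  (19 atoms)
goal ⊆ F2  ⇒  h_max = 2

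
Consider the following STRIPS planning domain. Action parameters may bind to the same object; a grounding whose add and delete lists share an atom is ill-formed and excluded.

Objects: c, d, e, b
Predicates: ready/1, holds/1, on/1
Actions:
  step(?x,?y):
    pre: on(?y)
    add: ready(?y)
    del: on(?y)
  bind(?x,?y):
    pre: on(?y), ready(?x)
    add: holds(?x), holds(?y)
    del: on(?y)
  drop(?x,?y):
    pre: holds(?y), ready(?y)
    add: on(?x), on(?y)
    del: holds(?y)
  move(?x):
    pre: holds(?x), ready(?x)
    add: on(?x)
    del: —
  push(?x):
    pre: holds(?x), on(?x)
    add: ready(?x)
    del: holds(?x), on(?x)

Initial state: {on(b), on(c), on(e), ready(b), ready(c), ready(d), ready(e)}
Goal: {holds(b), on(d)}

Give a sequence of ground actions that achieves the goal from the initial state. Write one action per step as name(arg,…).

bind(c,b); drop(d,c)

1. bind(c,b)  →  {holds(b), holds(c), on(c), on(e), ready(b), ready(c), ready(d), ready(e)}
2. drop(d,c)  →  {holds(b), on(c), on(d), on(e), ready(b), ready(c), ready(d), ready(e)}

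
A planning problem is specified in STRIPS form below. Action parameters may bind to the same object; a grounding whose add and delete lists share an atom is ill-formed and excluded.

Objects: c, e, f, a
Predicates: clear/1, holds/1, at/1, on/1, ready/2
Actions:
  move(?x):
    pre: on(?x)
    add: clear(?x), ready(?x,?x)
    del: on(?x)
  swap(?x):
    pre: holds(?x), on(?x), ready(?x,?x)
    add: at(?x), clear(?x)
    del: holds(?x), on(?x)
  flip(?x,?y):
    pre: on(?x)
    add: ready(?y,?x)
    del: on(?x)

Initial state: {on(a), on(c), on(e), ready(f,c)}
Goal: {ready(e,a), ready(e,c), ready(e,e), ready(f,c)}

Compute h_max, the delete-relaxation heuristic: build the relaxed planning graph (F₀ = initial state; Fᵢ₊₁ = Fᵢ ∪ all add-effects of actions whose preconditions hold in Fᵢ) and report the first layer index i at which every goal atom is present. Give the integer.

1

F0 = init (4 atoms)
F1 = F0 ∪ {clear(a), clear(c), clear(e), ready(a,a), ready(a,c), ready(a,e), ready(c,a), ready(c,c), ready(c,e), ready(e,a), ready(e,c), ready(e,e), ready(f,a), ready(f,e)}  (18 atoms)
goal ⊆ F1  ⇒  h_max = 1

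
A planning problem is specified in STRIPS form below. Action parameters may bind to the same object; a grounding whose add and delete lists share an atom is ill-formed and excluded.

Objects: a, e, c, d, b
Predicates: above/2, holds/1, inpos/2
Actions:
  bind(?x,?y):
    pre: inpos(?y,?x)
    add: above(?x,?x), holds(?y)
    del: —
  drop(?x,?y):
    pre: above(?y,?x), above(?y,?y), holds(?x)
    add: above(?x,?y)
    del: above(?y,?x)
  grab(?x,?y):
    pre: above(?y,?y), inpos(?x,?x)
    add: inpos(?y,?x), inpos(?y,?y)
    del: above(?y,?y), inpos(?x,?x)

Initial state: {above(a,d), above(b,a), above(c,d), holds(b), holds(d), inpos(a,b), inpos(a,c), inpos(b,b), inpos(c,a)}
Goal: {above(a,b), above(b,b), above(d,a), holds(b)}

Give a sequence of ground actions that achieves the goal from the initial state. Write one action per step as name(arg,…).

bind(a,c); bind(b,a); drop(a,b); drop(d,a)

1. bind(a,c)  →  {above(a,a), above(a,d), above(b,a), above(c,d), holds(b), holds(c), holds(d), inpos(a,b), inpos(a,c), inpos(b,b), inpos(c,a)}
2. bind(b,a)  →  {above(a,a), above(a,d), above(b,a), above(b,b), above(c,d), holds(a), holds(b), holds(c), holds(d), inpos(a,b), inpos(a,c), inpos(b,b), inpos(c,a)}
3. drop(a,b)  →  {above(a,a), above(a,b), above(a,d), above(b,b), above(c,d), holds(a), holds(b), holds(c), holds(d), inpos(a,b), inpos(a,c), inpos(b,b), inpos(c,a)}
4. drop(d,a)  →  {above(a,a), above(a,b), above(b,b), above(c,d), above(d,a), holds(a), holds(b), holds(c), holds(d), inpos(a,b), inpos(a,c), inpos(b,b), inpos(c,a)}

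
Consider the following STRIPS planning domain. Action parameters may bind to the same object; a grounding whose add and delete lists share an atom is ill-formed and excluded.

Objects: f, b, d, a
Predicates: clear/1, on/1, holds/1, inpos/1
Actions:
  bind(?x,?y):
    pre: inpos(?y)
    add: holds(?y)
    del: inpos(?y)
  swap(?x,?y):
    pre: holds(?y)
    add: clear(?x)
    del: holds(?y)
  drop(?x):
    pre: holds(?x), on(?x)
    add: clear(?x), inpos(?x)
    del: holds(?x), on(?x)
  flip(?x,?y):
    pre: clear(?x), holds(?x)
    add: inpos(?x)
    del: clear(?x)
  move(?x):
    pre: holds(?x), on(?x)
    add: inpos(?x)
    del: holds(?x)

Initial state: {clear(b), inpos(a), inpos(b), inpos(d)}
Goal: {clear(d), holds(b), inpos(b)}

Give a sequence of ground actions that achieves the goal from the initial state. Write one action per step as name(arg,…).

bind(f,b); bind(f,d); swap(d,d); flip(b,f)

1. bind(f,b)  →  {clear(b), holds(b), inpos(a), inpos(d)}
2. bind(f,d)  →  {clear(b), holds(b), holds(d), inpos(a)}
3. swap(d,d)  →  {clear(b), clear(d), holds(b), inpos(a)}
4. flip(b,f)  →  {clear(d), holds(b), inpos(a), inpos(b)}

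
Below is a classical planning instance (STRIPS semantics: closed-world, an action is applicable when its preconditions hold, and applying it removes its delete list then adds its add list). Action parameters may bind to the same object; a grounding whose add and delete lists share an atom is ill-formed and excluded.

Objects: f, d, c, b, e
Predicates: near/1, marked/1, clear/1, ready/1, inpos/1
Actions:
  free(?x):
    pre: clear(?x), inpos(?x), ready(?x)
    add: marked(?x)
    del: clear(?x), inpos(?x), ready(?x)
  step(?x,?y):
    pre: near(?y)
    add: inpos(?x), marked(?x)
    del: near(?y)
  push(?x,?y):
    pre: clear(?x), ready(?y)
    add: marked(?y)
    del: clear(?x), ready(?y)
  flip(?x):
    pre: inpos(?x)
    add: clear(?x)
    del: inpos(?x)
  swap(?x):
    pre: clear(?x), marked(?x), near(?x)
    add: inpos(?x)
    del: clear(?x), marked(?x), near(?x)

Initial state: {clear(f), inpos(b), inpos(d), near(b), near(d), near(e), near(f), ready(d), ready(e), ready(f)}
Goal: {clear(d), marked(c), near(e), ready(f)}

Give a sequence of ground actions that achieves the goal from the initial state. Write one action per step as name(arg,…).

1. step(c,f)  →  {clear(f), inpos(b), inpos(c), inpos(d), marked(c), near(b), near(d), near(e), ready(d), ready(e), ready(f)}
2. flip(d)  →  {clear(d), clear(f), inpos(b), inpos(c), marked(c), near(b), near(d), near(e), ready(d), ready(e), ready(f)}

step(c,f); flip(d)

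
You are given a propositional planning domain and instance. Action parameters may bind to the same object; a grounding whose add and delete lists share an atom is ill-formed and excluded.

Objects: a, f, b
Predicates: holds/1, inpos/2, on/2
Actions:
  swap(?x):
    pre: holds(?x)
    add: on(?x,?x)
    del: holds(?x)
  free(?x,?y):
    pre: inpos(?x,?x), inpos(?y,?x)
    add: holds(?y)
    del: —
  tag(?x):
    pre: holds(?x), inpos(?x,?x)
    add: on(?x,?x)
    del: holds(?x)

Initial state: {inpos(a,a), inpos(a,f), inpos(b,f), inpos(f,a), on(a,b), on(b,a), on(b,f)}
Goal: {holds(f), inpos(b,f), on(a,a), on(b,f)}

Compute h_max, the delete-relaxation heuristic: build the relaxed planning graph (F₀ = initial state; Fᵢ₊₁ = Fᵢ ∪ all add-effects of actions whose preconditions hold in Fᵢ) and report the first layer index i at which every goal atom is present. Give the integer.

2

F0 = init (7 atoms)
F1 = F0 ∪ {holds(a), holds(f)}  (9 atoms)
F2 = F1 ∪ {on(a,a), on(f,f)}  (11 atoms)
goal ⊆ F2  ⇒  h_max = 2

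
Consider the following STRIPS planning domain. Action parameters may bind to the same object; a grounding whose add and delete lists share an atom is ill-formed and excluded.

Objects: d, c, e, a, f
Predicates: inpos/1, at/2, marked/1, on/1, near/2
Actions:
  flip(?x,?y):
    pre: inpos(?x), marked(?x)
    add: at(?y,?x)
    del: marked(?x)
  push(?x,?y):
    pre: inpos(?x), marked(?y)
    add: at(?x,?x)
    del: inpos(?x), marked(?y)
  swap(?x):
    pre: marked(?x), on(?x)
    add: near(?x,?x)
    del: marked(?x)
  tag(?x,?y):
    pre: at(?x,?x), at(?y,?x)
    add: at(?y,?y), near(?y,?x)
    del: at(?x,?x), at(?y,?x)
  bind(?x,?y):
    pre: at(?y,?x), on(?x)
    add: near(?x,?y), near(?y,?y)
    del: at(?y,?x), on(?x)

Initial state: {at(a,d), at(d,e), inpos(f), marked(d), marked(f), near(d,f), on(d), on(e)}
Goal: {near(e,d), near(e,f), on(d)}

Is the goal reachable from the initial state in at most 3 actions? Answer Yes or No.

No

1. flip(f,e)  →  {at(a,d), at(d,e), at(e,f), inpos(f), marked(d), near(d,f), on(d), on(e)}
2. push(f,d)  →  {at(a,d), at(d,e), at(e,f), at(f,f), near(d,f), on(d), on(e)}
3. tag(f,e)  →  {at(a,d), at(d,e), at(e,e), near(d,f), near(e,f), on(d), on(e)}
4. bind(e,d)  →  {at(a,d), at(e,e), near(d,d), near(d,f), near(e,d), near(e,f), on(d)}
optimal plan length = 4; 4 > 3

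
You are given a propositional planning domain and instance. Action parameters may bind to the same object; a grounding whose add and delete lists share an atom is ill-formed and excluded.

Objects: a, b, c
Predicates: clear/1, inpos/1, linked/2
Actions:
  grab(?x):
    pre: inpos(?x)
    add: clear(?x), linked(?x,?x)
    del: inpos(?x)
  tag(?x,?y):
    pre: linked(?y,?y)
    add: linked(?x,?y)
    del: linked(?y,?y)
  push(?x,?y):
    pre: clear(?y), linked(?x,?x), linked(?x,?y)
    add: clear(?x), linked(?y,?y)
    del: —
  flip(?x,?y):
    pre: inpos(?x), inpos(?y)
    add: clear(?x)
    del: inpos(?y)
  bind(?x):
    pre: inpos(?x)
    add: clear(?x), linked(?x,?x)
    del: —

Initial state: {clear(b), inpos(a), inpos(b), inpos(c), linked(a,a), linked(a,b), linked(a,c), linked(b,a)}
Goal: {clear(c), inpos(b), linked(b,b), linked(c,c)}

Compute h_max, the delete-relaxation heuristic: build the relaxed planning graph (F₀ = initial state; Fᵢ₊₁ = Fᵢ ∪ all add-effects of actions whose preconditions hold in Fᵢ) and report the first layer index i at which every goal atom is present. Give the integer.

1

F0 = init (8 atoms)
F1 = F0 ∪ {clear(a), clear(c), linked(b,b), linked(c,a), linked(c,c)}  (13 atoms)
goal ⊆ F1  ⇒  h_max = 1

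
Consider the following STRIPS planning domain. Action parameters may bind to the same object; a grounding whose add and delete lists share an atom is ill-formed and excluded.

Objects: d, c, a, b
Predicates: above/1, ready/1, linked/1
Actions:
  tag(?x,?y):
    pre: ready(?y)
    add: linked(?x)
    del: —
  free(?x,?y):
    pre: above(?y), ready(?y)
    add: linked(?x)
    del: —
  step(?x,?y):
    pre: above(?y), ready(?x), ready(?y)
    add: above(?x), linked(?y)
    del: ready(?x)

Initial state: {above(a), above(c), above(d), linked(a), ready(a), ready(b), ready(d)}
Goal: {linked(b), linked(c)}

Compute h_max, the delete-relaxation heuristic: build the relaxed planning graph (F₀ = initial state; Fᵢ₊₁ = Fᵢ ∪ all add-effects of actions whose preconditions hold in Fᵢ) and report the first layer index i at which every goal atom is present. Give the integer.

F0 = init (7 atoms)
F1 = F0 ∪ {above(b), linked(b), linked(c), linked(d)}  (11 atoms)
goal ⊆ F1  ⇒  h_max = 1

1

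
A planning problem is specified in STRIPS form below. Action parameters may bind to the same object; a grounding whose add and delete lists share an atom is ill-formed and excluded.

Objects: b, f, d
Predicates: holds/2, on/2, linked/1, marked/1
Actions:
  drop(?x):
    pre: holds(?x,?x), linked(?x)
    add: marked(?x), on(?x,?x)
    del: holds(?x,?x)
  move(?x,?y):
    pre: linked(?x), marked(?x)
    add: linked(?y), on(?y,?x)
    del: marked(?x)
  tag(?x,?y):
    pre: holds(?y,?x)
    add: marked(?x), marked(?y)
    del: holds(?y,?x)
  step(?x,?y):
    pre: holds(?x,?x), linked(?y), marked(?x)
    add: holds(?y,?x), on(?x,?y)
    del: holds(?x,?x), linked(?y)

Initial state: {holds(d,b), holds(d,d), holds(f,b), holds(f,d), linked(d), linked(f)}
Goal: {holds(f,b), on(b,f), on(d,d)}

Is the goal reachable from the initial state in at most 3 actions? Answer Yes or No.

1. drop(d)  →  {holds(d,b), holds(f,b), holds(f,d), linked(d), linked(f), marked(d), on(d,d)}
2. tag(d,f)  →  {holds(d,b), holds(f,b), linked(d), linked(f), marked(d), marked(f), on(d,d)}
3. move(f,b)  →  {holds(d,b), holds(f,b), linked(b), linked(d), linked(f), marked(d), on(b,f), on(d,d)}
optimal plan length = 3; 3 ≤ 3

Yes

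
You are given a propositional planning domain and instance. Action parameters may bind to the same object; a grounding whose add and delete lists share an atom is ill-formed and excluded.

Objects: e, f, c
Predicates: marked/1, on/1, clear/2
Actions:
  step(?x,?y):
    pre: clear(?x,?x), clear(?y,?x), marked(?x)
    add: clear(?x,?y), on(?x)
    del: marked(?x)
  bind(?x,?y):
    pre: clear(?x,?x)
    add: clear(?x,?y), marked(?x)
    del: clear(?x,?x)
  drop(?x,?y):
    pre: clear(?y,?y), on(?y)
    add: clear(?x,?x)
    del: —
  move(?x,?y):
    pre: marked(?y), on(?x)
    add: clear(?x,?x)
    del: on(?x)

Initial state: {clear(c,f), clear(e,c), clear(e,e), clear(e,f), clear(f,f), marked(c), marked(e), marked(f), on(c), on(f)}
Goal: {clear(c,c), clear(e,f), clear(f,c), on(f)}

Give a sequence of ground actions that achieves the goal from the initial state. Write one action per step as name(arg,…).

step(f,c); drop(c,f)

1. step(f,c)  →  {clear(c,f), clear(e,c), clear(e,e), clear(e,f), clear(f,c), clear(f,f), marked(c), marked(e), on(c), on(f)}
2. drop(c,f)  →  {clear(c,c), clear(c,f), clear(e,c), clear(e,e), clear(e,f), clear(f,c), clear(f,f), marked(c), marked(e), on(c), on(f)}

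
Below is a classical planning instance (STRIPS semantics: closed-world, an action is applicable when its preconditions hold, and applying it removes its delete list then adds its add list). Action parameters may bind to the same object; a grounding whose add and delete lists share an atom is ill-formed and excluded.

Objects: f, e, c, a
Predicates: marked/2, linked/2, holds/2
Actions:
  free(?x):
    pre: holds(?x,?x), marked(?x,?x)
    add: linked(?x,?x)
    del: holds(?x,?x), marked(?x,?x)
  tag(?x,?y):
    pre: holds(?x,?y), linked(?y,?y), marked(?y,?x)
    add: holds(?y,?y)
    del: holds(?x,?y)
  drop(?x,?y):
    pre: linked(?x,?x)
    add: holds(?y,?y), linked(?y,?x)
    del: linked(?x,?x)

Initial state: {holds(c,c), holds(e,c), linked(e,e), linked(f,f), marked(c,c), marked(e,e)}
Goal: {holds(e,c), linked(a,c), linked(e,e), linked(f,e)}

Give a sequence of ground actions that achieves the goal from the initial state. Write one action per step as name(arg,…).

1. free(c)  →  {holds(e,c), linked(c,c), linked(e,e), linked(f,f), marked(e,e)}
2. drop(f,e)  →  {holds(e,c), holds(e,e), linked(c,c), linked(e,e), linked(e,f), marked(e,e)}
3. drop(e,f)  →  {holds(e,c), holds(e,e), holds(f,f), linked(c,c), linked(e,f), linked(f,e), marked(e,e)}
4. free(e)  →  {holds(e,c), holds(f,f), linked(c,c), linked(e,e), linked(e,f), linked(f,e)}
5. drop(c,a)  →  {holds(a,a), holds(e,c), holds(f,f), linked(a,c), linked(e,e), linked(e,f), linked(f,e)}

free(c); drop(f,e); drop(e,f); free(e); drop(c,a)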